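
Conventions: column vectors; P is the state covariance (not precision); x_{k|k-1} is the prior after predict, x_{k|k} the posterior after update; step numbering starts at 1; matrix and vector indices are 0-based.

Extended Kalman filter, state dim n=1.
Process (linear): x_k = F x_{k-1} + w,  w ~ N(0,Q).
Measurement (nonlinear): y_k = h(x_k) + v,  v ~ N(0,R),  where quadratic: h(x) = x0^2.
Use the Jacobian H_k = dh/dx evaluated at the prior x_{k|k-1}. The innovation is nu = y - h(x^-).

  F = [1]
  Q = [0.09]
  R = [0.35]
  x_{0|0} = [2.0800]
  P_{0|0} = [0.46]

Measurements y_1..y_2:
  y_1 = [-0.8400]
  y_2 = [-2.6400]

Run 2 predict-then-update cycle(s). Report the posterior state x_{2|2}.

x_post = [-0.0738]

step 1: x^-=[2.0800]  P^-=[0.5500]  H_jac=[4.1600]  S=[9.8681]  K=[0.2319]  nu=[-5.1664]  x^+=[0.8821]  P^+=[0.0195]
step 2: x^-=[0.8821]  P^-=[0.1095]  H_jac=[1.7643]  S=[0.6909]  K=[0.2797]  nu=[-3.4181]  x^+=[-0.0738]  P^+=[0.0555]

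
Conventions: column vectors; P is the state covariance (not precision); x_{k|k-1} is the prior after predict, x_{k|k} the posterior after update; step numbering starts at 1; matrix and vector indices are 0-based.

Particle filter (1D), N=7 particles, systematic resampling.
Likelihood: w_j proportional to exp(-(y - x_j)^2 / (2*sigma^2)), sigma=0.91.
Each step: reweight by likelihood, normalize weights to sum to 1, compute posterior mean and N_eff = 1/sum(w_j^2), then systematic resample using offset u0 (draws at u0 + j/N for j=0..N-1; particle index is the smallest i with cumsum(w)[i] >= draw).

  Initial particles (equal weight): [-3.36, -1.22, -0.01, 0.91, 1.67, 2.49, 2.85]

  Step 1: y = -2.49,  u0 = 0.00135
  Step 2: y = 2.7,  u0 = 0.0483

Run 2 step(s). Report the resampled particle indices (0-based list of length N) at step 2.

step 1: w=[0.6111, 0.3644, 0.0235, 0.0009, 0.0000, 0.0000, 0.0000]  mean=-2.4972  Neff=1.9732  idx=[0, 0, 0, 0, 0, 1, 1]
step 2: w=[0.0000, 0.0000, 0.0000, 0.0000, 0.0000, 0.5000, 0.5000]  mean=-1.2200  Neff=2.0000  idx=[5, 5, 5, 5, 6, 6, 6]

resampled_idx = [5, 5, 5, 5, 6, 6, 6]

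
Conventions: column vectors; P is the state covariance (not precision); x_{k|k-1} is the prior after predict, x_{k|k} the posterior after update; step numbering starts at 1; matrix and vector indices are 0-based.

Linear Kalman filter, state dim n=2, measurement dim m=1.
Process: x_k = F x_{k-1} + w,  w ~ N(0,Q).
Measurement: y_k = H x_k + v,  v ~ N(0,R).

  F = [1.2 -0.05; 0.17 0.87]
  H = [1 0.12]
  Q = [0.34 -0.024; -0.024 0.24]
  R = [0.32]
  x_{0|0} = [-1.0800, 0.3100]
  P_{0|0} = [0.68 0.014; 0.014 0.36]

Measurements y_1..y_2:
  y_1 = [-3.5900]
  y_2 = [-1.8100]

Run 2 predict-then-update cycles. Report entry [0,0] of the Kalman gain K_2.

K[0,0] = 0.6862

step 1: x^-=[-1.3115, 0.0861]  P^-=[1.3184 0.1136; 0.1136 0.5363]  S=[1.6734]  K=[0.7960; 0.1063]  nu=[-2.2888]  x^+=[-3.1334, -0.1572]  P^+=[0.2581 -0.0281; -0.0281 0.5174]
step 2: x^-=[-3.7523, -0.6695]  P^-=[0.7163 -0.0229; -0.0229 0.6307]  S=[1.0399]  K=[0.6862; 0.0508]  nu=[2.0226]  x^+=[-2.3644, -0.5668]  P^+=[0.2267 -0.0591; -0.0591 0.6281]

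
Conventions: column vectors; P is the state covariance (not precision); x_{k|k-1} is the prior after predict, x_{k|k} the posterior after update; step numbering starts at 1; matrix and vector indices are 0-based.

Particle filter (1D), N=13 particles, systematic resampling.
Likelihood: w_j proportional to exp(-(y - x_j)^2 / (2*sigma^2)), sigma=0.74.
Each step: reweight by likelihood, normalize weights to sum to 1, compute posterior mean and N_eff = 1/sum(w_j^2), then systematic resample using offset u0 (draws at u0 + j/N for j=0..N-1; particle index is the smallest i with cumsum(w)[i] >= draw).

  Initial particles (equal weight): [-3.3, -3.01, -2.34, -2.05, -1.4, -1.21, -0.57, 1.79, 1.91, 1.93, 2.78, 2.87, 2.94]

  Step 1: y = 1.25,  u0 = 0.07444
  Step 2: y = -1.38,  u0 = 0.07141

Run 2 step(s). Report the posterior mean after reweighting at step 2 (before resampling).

post_mean = 1.8479

step 1: w=[0.0000, 0.0000, 0.0000, 0.0000, 0.0007, 0.0016, 0.0200, 0.3152, 0.2764, 0.2697, 0.0485, 0.0375, 0.0303]  mean=1.9300  Neff=3.9431  idx=[7, 7, 7, 7, 8, 8, 8, 8, 9, 9, 9, 10, 12]
step 2: w=[0.1373, 0.1373, 0.1373, 0.1373, 0.0677, 0.0677, 0.0677, 0.0677, 0.0600, 0.0600, 0.0600, 0.0002, 0.0001]  mean=1.8479  Neff=9.5683  idx=[0, 1, 1, 2, 2, 3, 3, 4, 6, 7, 8, 9, 10]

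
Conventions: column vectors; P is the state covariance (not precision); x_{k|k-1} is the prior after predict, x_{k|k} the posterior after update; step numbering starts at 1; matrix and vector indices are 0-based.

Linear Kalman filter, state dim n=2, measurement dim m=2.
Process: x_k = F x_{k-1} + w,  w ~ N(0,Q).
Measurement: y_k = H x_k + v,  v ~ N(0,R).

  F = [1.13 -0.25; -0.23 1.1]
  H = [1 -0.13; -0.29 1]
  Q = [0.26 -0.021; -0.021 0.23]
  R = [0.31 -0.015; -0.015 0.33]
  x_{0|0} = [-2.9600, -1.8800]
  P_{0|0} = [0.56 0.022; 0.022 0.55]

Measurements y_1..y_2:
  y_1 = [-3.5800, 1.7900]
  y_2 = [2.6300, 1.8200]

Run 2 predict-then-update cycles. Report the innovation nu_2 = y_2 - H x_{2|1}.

step 1: x^-=[-2.8748, -1.3872]  P^-=[0.9970 -0.2892; -0.2892 0.9140]  S=[1.3976 -0.7230; -0.7230 1.4956]  K=[0.7204 -0.0384; 0.0710 0.7015]  nu=[-0.8855, 2.3435]  x^+=[-3.6028, 0.1940]  P^+=[0.2295 0.0431; 0.0431 0.2429]
step 2: x^-=[-4.1196, 1.0420]  P^-=[0.5439 -0.0914; -0.0914 0.5143]  S=[0.8864 -0.3345; -0.3345 0.9431]  K=[0.6088 -0.0483; 0.0436 0.5889]  nu=[6.8851, -0.4167]  x^+=[0.0922, 1.0971]  P^+=[0.1935 0.0310; 0.0310 0.2027]

innov = [6.8851, -0.4167]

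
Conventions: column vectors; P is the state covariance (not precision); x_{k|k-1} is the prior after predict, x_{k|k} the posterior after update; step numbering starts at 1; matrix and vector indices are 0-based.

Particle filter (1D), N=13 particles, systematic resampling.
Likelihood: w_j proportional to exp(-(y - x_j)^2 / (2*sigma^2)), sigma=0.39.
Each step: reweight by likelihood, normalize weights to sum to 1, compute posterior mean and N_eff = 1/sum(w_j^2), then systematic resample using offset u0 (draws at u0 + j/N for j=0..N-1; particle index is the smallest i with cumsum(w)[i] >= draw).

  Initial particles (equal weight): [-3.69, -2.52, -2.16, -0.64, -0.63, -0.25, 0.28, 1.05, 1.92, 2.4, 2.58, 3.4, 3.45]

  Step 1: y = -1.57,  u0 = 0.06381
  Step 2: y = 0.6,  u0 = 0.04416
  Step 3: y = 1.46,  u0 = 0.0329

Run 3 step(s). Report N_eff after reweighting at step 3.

step 1: w=[0.0000, 0.1059, 0.6550, 0.1198, 0.1126, 0.0067, 0.0000, 0.0000, 0.0000, 0.0000, 0.0000, 0.0000, 0.0000]  mean=-1.8308  Neff=2.1400  idx=[1, 2, 2, 2, 2, 2, 2, 2, 2, 2, 3, 4, 4]
step 2: w=[0.0000, 0.0000, 0.0000, 0.0000, 0.0000, 0.0000, 0.0000, 0.0000, 0.0000, 0.0000, 0.3155, 0.3422, 0.3422]  mean=-0.6332  Neff=2.9957  idx=[10, 10, 10, 10, 11, 11, 11, 11, 12, 12, 12, 12, 12]
step 3: w=[0.0698, 0.0698, 0.0698, 0.0698, 0.0801, 0.0801, 0.0801, 0.0801, 0.0801, 0.0801, 0.0801, 0.0801, 0.0801]  mean=-0.6328  Neff=12.9505  idx=[0, 1, 2, 3, 4, 5, 6, 7, 8, 9, 10, 11, 12]

N_eff = 12.9505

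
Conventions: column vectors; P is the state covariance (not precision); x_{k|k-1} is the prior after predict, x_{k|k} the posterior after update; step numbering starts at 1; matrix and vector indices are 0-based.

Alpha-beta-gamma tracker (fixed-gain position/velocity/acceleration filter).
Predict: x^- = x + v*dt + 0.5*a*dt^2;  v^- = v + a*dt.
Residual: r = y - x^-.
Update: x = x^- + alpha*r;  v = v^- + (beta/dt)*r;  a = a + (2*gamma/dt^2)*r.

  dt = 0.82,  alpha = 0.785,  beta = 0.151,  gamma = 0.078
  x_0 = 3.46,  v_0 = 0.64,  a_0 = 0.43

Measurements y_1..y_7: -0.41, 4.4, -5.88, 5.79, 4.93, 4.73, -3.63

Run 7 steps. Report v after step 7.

v_post = 0.0093

step 1: x_pred=4.1294  r=-4.5394  x^+=0.5660  v^+=0.1567  a^+=-0.6232
step 2: x_pred=0.4849  r=3.9151  x^+=3.5583  v^+=0.3666  a^+=0.2852
step 3: x_pred=3.9548  r=-9.8348  x^+=-3.7655  v^+=-1.2106  a^+=-1.9966
step 4: x_pred=-5.4294  r=11.2194  x^+=3.3778  v^+=-0.7817  a^+=0.6064
step 5: x_pred=2.9407  r=1.9893  x^+=4.5023  v^+=0.0818  a^+=1.0679
step 6: x_pred=4.9284  r=-0.1984  x^+=4.7727  v^+=0.9210  a^+=1.0219
step 7: x_pred=5.8715  r=-9.5015  x^+=-1.5872  v^+=0.0093  a^+=-1.1825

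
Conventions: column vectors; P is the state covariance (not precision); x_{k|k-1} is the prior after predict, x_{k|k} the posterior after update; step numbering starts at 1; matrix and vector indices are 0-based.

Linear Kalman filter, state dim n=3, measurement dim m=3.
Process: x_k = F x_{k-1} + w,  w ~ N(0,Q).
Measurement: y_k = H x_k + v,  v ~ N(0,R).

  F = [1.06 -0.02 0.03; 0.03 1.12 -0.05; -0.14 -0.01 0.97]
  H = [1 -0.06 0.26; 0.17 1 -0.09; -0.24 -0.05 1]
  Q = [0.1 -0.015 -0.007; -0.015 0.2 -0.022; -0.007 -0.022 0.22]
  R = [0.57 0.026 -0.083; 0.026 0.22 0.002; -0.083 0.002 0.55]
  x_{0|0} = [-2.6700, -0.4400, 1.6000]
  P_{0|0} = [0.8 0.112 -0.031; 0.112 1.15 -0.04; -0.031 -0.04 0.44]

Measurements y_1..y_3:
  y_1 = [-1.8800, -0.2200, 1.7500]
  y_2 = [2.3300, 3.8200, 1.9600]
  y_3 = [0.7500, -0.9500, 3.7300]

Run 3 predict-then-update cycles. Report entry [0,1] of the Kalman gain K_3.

step 1: x^-=[-2.7734, -0.6529, 1.9302]  P^-=[0.9931 0.1172 -0.1445; 0.1172 1.6565 -0.1218; -0.1445 -0.1218 0.6593]  S=[1.5282 0.1703 -0.2757; 0.1703 1.9767 -0.3598; -0.2757 -0.3598 1.3550]  K=[0.5857 0.0738 -0.1481; -0.0989 0.8692 0.0389; 0.1211 -0.0168 0.5369]  nu=[0.3524, 1.0781, -0.8785]  x^+=[-2.3573, 0.2152, 1.4832]  P^+=[0.3579 -0.0338 -0.0457; -0.0338 0.1975 0.0331; -0.0457 0.0331 0.2759]
step 2: x^-=[-2.4586, 0.0961, 1.7666]  P^-=[0.5010 -0.0450 -0.0992; -0.0450 0.4429 0.0006; -0.0992 0.0006 0.4983]  S=[1.0600 0.0331 -0.1638; 0.0331 0.6690 -0.0927; -0.1638 -0.0927 1.1247]  K=[0.4300 0.0344 -0.1277; -0.0829 0.6591 0.0327; 0.1032 -0.0305 0.4767]  nu=[4.3350, 4.3009, -0.3918]  x^+=[-0.3964, 2.5585, 1.8962]  P^+=[0.2661 -0.0306 -0.0435; -0.0306 0.1505 0.0263; -0.0435 0.0263 0.2444]
step 3: x^-=[-0.4145, 2.7588, 1.8692]  P^-=[0.3977 -0.0435 -0.0842; -0.0435 0.3847 -0.0048; -0.0842 -0.0048 0.4664]  S=[0.9622 0.0192 -0.1331; 0.0192 0.6087 -0.0856; -0.1331 -0.0856 1.0801]  K=[0.3768 0.0239 -0.1160; -0.0792 0.6270 0.0273; 0.1033 -0.0389 0.4604]  nu=[0.8440, -3.4701, 1.8993]  x^+=[-0.3998, 0.5681, 2.9657]  P^+=[0.2338 -0.0285 -0.0403; -0.0285 0.1429 0.0232; -0.0403 0.0232 0.2360]

K[0,1] = 0.0239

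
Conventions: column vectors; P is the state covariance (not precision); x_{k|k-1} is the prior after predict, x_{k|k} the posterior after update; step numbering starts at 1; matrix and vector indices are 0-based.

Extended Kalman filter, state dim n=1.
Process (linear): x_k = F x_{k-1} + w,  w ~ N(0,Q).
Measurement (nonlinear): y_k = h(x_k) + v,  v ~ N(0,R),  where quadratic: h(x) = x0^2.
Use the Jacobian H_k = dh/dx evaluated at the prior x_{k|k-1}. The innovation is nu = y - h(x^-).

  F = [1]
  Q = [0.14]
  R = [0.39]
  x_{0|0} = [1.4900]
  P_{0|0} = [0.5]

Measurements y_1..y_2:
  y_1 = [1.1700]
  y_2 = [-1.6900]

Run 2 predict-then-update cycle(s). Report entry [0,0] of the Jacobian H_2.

step 1: x^-=[1.4900]  P^-=[0.6400]  H_jac=[2.9800]  S=[6.0735]  K=[0.3140]  nu=[-1.0501]  x^+=[1.1602]  P^+=[0.0411]
step 2: x^-=[1.1602]  P^-=[0.1811]  H_jac=[2.3205]  S=[1.3651]  K=[0.3078]  nu=[-3.0362]  x^+=[0.2256]  P^+=[0.0517]

H_jac[0,0] = 2.3205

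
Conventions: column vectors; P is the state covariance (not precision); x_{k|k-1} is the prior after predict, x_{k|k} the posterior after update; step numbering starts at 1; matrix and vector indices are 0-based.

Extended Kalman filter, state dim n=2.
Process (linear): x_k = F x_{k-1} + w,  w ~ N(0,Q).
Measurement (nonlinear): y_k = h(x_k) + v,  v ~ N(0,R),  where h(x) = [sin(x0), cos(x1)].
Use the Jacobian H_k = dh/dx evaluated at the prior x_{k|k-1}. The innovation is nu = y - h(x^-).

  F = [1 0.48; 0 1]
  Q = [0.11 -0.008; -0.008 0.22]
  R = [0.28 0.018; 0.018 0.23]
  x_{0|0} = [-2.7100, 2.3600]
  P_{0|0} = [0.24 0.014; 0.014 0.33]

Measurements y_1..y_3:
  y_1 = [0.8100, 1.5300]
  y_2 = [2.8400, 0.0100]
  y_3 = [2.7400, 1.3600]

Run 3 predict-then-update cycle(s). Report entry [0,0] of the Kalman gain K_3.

K[0,0] = -0.8380

step 1: x^-=[-1.5772, 2.3600]  P^-=[0.4395 0.1644; 0.1644 0.5500]  H_jac=[-0.0064 0.0000; 0.0000 -0.7044]  S=[0.2800 0.0187; 0.0187 0.5029]  K=[0.0054 -0.2305; 0.0479 -0.7722]  nu=[1.8100, 2.2398]  x^+=[-2.0837, 0.7173]  P^+=[0.4128 0.0751; 0.0751 0.2509]
step 2: x^-=[-1.7394, 0.7173]  P^-=[0.6527 0.1875; 0.1875 0.4709]  H_jac=[-0.1678 0.0000; 0.0000 -0.6573]  S=[0.2984 0.0387; 0.0387 0.4335]  K=[-0.3341 -0.2546; -0.0130 -0.7129]  nu=[3.8258, -0.7436]  x^+=[-2.8281, 1.1975]  P^+=[0.5847 0.0982; 0.0982 0.2498]
step 3: x^-=[-2.2533, 1.1975]  P^-=[0.8466 0.2101; 0.2101 0.4698]  H_jac=[-0.6308 0.0000; 0.0000 -0.9311]  S=[0.6168 0.1414; 0.1414 0.6373]  K=[-0.8380 -0.1211; -0.0606 -0.6729]  nu=[3.5160, 0.9953]  x^+=[-5.3201, 0.3147]  P^+=[0.3754 0.0461; 0.0461 0.1674]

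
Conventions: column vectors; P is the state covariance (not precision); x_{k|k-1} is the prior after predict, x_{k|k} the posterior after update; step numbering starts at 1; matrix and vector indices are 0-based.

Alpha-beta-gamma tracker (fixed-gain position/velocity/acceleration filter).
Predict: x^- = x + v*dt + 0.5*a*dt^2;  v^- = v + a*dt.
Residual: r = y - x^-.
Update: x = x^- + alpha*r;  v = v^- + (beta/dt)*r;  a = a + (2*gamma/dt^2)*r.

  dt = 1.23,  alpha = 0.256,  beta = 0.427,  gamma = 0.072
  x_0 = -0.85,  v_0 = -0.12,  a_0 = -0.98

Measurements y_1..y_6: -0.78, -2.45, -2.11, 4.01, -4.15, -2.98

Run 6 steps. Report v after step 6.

v_post = 1.0111

step 1: x_pred=-1.7389  r=0.9589  x^+=-1.4934  v^+=-0.9925  a^+=-0.8887
step 2: x_pred=-3.3865  r=0.9365  x^+=-3.1468  v^+=-1.7605  a^+=-0.7996
step 3: x_pred=-5.9171  r=3.8071  x^+=-4.9425  v^+=-1.4224  a^+=-0.4372
step 4: x_pred=-7.0227  r=11.0327  x^+=-4.1984  v^+=1.8699  a^+=0.6129
step 5: x_pred=-1.4348  r=-2.7152  x^+=-2.1299  v^+=1.6811  a^+=0.3544
step 6: x_pred=0.2060  r=-3.1860  x^+=-0.6096  v^+=1.0111  a^+=0.0512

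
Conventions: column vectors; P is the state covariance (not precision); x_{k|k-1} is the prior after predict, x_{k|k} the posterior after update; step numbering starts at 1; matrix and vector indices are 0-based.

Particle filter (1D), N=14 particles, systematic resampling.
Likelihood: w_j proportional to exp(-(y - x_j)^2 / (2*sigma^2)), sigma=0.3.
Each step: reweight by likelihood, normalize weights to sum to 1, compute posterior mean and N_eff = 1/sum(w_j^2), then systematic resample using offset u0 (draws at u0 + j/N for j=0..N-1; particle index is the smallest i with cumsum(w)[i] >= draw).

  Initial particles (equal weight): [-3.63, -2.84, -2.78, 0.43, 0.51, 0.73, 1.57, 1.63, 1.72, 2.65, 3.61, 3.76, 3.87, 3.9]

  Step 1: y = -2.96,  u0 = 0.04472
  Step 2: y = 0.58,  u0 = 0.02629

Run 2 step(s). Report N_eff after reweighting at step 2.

N_eff = 7.4551

step 1: w=[0.0449, 0.5014, 0.4537, 0.0000, 0.0000, 0.0000, 0.0000, 0.0000, 0.0000, 0.0000, 0.0000, 0.0000, 0.0000, 0.0000]  mean=-2.8482  Neff=2.1772  idx=[0, 1, 1, 1, 1, 1, 1, 1, 2, 2, 2, 2, 2, 2]
step 2: w=[0.0000, 0.0155, 0.0155, 0.0155, 0.0155, 0.0155, 0.0155, 0.0155, 0.1486, 0.1486, 0.1486, 0.1486, 0.1486, 0.1486]  mean=-2.7865  Neff=7.4551  idx=[2, 7, 8, 8, 9, 9, 10, 10, 11, 11, 12, 12, 13, 13]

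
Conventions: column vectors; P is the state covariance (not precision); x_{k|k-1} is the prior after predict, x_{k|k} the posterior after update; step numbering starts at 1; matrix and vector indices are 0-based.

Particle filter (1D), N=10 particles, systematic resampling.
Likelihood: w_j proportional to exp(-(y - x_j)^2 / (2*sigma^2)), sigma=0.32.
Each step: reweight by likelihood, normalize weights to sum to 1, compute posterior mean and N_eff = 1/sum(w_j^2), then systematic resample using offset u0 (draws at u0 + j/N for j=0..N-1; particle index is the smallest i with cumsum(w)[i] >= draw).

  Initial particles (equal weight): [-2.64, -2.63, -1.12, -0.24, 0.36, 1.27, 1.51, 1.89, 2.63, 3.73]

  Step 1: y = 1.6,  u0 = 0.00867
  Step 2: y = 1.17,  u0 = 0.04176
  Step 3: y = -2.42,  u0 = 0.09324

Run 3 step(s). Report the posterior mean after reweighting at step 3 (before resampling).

step 1: w=[0.0000, 0.0000, 0.0000, 0.0000, 0.0002, 0.2649, 0.4333, 0.2990, 0.0025, 0.0000]  mean=1.5626  Neff=2.8790  idx=[5, 5, 5, 6, 6, 6, 6, 7, 7, 7]
step 2: w=[0.1773, 0.1773, 0.1773, 0.1059, 0.1059, 0.1059, 0.1059, 0.0148, 0.0148, 0.0148]  mean=1.3992  Neff=7.1506  idx=[0, 0, 1, 1, 2, 3, 4, 4, 5, 6]
step 3: w=[0.2000, 0.2000, 0.2000, 0.2000, 0.2000, 0.0000, 0.0000, 0.0000, 0.0000, 0.0000]  mean=1.2700  Neff=5.0013  idx=[0, 0, 1, 1, 2, 2, 3, 3, 4, 4]

post_mean = 1.2700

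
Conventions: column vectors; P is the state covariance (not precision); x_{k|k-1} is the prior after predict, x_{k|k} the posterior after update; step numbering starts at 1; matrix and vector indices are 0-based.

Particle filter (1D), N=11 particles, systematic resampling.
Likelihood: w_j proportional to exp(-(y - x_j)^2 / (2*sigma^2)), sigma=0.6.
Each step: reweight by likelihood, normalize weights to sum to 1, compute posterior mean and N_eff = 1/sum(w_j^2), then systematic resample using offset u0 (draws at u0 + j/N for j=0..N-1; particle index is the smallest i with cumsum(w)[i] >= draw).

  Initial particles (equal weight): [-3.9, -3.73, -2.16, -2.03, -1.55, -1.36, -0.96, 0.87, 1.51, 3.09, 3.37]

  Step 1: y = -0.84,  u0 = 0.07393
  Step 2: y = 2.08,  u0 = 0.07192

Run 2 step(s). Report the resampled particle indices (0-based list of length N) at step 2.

resampled_idx = [6, 6, 7, 7, 8, 8, 9, 9, 9, 10, 10]

step 1: w=[0.0000, 0.0000, 0.0369, 0.0580, 0.2060, 0.2850, 0.4067, 0.0071, 0.0002, 0.0000, 0.0000]  mean=-1.2884  Neff=3.4031  idx=[3, 4, 4, 5, 5, 5, 6, 6, 6, 6, 6]
step 2: w=[0.0000, 0.0008, 0.0008, 0.0054, 0.0054, 0.0054, 0.1964, 0.1964, 0.1964, 0.1964, 0.1964]  mean=-0.9674  Neff=5.1802  idx=[6, 6, 7, 7, 8, 8, 9, 9, 9, 10, 10]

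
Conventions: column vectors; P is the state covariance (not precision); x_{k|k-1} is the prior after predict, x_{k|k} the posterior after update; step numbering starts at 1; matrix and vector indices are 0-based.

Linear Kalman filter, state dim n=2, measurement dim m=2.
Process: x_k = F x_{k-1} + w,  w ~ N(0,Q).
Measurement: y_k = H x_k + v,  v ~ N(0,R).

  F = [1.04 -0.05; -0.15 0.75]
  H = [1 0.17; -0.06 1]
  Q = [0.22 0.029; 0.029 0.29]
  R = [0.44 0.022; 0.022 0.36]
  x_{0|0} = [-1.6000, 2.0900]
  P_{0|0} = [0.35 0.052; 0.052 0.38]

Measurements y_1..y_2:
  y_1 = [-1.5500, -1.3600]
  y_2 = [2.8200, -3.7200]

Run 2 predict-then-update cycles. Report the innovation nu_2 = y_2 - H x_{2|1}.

step 1: x^-=[-1.7685, 1.8075]  P^-=[0.5941 0.0011; 0.0011 0.4999]  S=[1.0489 0.0724; 0.0724 0.8619]  K=[0.5727 -0.0882; 0.0423 0.5764]  nu=[-0.0888, -3.2736]  x^+=[-1.5306, -0.0831]  P^+=[0.2507 -0.0041; -0.0041 0.2082]
step 2: x^-=[-1.5877, 0.1673]  P^-=[0.4921 -0.0212; -0.0212 0.4137]  S=[0.9369 0.0419; 0.0419 0.7780]  K=[0.5256 -0.0934; 0.0287 0.5318]  nu=[4.3792, -3.9825]  x^+=[1.0862, -1.8249]  P^+=[0.2306 -0.0082; -0.0082 0.1916]

innov = [4.3792, -3.9825]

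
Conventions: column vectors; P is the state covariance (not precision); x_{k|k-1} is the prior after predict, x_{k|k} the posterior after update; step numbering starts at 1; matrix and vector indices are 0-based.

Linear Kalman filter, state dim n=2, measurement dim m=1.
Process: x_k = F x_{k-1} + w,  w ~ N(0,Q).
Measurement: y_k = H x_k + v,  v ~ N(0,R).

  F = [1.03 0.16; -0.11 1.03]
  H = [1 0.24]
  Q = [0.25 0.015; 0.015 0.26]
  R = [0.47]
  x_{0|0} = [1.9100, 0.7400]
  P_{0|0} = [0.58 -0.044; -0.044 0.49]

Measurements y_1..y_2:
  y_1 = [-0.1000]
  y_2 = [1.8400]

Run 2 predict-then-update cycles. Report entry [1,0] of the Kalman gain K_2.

K[1,0] = 0.2210

step 1: x^-=[2.0857, 0.5521]  P^-=[0.8634 -0.0159; -0.0159 0.7968]  S=[1.3716]  K=[0.6267; 0.1279]  nu=[-2.3182]  x^+=[0.6330, 0.2557]  P^+=[0.3247 -0.1258; -0.1258 0.7744]
step 2: x^-=[0.6929, 0.1937]  P^-=[0.5729 -0.0254; -0.0254 1.1140]  S=[1.0948]  K=[0.5177; 0.2210]  nu=[1.1006]  x^+=[1.2626, 0.4370]  P^+=[0.2795 -0.1506; -0.1506 1.0605]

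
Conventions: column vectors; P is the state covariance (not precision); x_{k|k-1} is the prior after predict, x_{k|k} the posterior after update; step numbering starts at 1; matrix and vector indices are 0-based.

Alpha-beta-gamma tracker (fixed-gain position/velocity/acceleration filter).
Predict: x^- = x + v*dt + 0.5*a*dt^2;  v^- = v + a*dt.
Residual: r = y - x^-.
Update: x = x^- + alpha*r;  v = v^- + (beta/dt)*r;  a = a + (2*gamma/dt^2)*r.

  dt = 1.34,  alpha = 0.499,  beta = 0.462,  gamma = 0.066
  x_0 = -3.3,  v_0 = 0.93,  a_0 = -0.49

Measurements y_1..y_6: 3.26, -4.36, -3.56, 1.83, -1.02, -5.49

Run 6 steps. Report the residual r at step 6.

step 1: x_pred=-2.4937  r=5.7537  x^+=0.3774  v^+=2.2571  a^+=-0.0670
step 2: x_pred=3.3418  r=-7.7018  x^+=-0.5014  v^+=-0.4881  a^+=-0.6332
step 3: x_pred=-1.7239  r=-1.8361  x^+=-2.6401  v^+=-1.9696  a^+=-0.7682
step 4: x_pred=-5.9691  r=7.7991  x^+=-2.0773  v^+=-0.3100  a^+=-0.1949
step 5: x_pred=-2.6677  r=1.6477  x^+=-1.8455  v^+=-0.0030  a^+=-0.0737
step 6: x_pred=-1.9158  r=-3.5742  x^+=-3.6993  v^+=-1.3341  a^+=-0.3365

resid = -3.5742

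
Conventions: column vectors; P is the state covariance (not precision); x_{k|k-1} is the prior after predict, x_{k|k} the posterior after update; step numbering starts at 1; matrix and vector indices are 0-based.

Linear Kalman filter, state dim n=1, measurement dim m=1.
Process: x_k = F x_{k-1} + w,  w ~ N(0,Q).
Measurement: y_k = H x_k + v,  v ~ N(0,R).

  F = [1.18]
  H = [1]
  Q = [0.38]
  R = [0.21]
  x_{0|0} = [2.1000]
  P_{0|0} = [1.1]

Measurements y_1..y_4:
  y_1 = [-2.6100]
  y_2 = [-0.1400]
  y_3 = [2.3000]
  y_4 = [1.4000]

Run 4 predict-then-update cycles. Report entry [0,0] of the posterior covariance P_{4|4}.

step 1: x^-=[2.4780]  P^-=[1.9116]  S=[2.1216]  K=[0.9010]  nu=[-5.0880]  x^+=[-2.1064]  P^+=[0.1892]
step 2: x^-=[-2.4855]  P^-=[0.6435]  S=[0.8535]  K=[0.7539]  nu=[2.3455]  x^+=[-0.7171]  P^+=[0.1583]
step 3: x^-=[-0.8462]  P^-=[0.6005]  S=[0.8105]  K=[0.7409]  nu=[3.1462]  x^+=[1.4848]  P^+=[0.1556]
step 4: x^-=[1.7520]  P^-=[0.5966]  S=[0.8066]  K=[0.7397]  nu=[-0.3520]  x^+=[1.4916]  P^+=[0.1553]

P_post[0,0] = 0.1553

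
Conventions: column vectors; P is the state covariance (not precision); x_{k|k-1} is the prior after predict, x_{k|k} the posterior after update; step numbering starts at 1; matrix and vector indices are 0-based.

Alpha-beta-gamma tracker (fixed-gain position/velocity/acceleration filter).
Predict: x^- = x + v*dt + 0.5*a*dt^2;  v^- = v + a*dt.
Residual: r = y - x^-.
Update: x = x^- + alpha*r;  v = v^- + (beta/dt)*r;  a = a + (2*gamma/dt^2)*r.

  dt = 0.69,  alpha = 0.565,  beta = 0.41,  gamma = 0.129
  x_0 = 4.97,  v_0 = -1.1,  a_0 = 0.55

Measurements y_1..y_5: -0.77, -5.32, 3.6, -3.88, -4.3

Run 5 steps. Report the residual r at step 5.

resid = -0.9402

step 1: x_pred=4.3419  r=-5.1119  x^+=1.4537  v^+=-3.7580  a^+=-2.2202
step 2: x_pred=-1.6679  r=-3.6521  x^+=-3.7313  v^+=-7.4601  a^+=-4.1993
step 3: x_pred=-9.8784  r=13.4784  x^+=-2.2631  v^+=-2.3487  a^+=3.1047
step 4: x_pred=-3.1446  r=-0.7354  x^+=-3.5601  v^+=-0.6434  a^+=2.7062
step 5: x_pred=-3.3598  r=-0.9402  x^+=-3.8910  v^+=0.6652  a^+=2.1967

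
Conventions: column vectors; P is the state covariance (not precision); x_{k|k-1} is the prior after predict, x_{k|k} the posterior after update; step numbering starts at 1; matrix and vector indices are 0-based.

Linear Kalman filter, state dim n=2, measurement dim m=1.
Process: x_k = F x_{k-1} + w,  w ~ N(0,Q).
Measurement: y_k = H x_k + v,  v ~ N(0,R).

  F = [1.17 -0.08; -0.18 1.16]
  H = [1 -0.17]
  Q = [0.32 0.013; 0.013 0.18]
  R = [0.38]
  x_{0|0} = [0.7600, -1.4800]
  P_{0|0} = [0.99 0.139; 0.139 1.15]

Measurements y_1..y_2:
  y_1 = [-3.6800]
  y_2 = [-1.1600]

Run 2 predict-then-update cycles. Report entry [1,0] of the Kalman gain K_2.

step 1: x^-=[1.0076, -1.8536]  P^-=[1.6566 -0.1116; -0.1116 1.7015]  S=[2.1237]  K=[0.7890; -0.1887]  nu=[-5.0027]  x^+=[-2.9394, -0.9094]  P^+=[0.3346 0.2047; 0.2047 1.6258]
step 2: x^-=[-3.3664, -0.5258]  P^-=[0.7501 0.0724; 0.0724 2.2931]  S=[1.1718]  K=[0.6297; -0.2709]  nu=[2.1170]  x^+=[-2.0334, -1.0993]  P^+=[0.2856 0.2723; 0.2723 2.2071]

K[1,0] = -0.2709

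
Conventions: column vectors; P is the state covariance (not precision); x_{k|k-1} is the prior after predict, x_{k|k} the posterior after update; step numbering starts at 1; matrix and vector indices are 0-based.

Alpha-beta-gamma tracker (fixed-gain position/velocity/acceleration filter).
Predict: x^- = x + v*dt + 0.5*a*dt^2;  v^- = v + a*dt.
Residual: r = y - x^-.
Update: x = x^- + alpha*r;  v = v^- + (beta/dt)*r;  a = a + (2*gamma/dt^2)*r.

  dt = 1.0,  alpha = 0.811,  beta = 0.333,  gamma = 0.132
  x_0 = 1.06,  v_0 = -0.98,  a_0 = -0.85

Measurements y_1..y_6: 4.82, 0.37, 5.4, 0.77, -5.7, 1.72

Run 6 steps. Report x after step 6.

x_post = -0.1343

step 1: x_pred=-0.3450  r=5.1650  x^+=3.8438  v^+=-0.1101  a^+=0.5136
step 2: x_pred=3.9905  r=-3.6205  x^+=1.0543  v^+=-0.8021  a^+=-0.4423
step 3: x_pred=0.0310  r=5.3690  x^+=4.3853  v^+=0.5435  a^+=0.9751
step 4: x_pred=5.4163  r=-4.6463  x^+=1.6482  v^+=-0.0286  a^+=-0.2515
step 5: x_pred=1.4938  r=-7.1938  x^+=-4.3404  v^+=-2.6756  a^+=-2.1506
step 6: x_pred=-8.0913  r=9.8113  x^+=-0.1343  v^+=-1.5591  a^+=0.4395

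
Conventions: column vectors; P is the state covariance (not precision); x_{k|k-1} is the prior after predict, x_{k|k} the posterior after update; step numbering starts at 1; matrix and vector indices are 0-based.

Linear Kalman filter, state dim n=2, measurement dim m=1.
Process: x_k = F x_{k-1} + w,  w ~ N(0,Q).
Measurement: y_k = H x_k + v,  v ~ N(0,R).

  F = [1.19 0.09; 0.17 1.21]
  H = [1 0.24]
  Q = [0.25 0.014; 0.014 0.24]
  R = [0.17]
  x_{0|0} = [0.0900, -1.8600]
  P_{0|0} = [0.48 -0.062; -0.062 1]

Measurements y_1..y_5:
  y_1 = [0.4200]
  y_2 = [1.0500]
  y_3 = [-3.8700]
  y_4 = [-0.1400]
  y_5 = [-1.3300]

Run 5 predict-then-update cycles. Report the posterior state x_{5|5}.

x_post = [-0.4743, -3.7876]

step 1: x^-=[-0.0603, -2.2353]  P^-=[0.9245 0.1298; 0.1298 1.6925]  S=[1.2543]  K=[0.7619; 0.4273]  nu=[1.0168]  x^+=[0.7144, -1.8008]  P^+=[0.1964 -0.2786; -0.2786 1.4634]
step 2: x^-=[0.6881, -2.0576]  P^-=[0.4803 -0.1923; -0.1923 2.2737]  S=[0.6889]  K=[0.6301; 0.5129]  nu=[0.8558]  x^+=[1.2273, -1.6186]  P^+=[0.2067 -0.4150; -0.4150 2.0924]
step 3: x^-=[1.3148, -1.7499]  P^-=[0.4708 -0.3202; -0.3202 3.1388]  S=[0.6679]  K=[0.5898; 0.6485]  nu=[-4.7648]  x^+=[-1.4957, -4.8397]  P^+=[0.2384 -0.5757; -0.5757 2.8579]
step 4: x^-=[-2.2154, -6.1103]  P^-=[0.4875 -0.4642; -0.4642 4.1943]  S=[0.6762]  K=[0.5561; 0.8021]  nu=[3.5419]  x^+=[-0.2457, -3.2694]  P^+=[0.2783 -0.7659; -0.7659 3.7593]
step 5: x^-=[-0.5867, -3.9978]  P^-=[0.5106 -0.6348; -0.6348 5.4369]  S=[0.6890]  K=[0.5199; 0.9725]  nu=[0.2161]  x^+=[-0.4743, -3.7876]  P^+=[0.3243 -0.9832; -0.9832 4.7853]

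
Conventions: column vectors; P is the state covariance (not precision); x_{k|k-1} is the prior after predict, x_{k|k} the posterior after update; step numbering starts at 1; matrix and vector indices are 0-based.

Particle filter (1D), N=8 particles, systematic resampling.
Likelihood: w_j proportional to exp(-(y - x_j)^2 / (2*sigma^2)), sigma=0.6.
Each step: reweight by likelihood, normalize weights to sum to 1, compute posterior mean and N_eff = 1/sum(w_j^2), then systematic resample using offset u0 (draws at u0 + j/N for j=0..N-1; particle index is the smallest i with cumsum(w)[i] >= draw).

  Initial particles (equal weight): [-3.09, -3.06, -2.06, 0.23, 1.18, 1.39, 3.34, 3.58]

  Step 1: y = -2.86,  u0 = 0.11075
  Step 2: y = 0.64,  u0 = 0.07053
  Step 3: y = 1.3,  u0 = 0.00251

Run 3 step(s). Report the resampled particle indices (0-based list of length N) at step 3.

resampled_idx = [0, 1, 2, 3, 4, 5, 6, 7]

step 1: w=[0.4064, 0.4138, 0.1798, 0.0000, 0.0000, 0.0000, 0.0000, 0.0000]  mean=-2.8924  Neff=2.7122  idx=[0, 0, 0, 1, 1, 1, 2, 2]
step 2: w=[0.0001, 0.0001, 0.0001, 0.0001, 0.0001, 0.0001, 0.4998, 0.4998]  mean=-2.0604  Neff=2.0014  idx=[6, 6, 6, 6, 7, 7, 7, 7]
step 3: w=[0.1250, 0.1250, 0.1250, 0.1250, 0.1250, 0.1250, 0.1250, 0.1250]  mean=-2.0600  Neff=8.0000  idx=[0, 1, 2, 3, 4, 5, 6, 7]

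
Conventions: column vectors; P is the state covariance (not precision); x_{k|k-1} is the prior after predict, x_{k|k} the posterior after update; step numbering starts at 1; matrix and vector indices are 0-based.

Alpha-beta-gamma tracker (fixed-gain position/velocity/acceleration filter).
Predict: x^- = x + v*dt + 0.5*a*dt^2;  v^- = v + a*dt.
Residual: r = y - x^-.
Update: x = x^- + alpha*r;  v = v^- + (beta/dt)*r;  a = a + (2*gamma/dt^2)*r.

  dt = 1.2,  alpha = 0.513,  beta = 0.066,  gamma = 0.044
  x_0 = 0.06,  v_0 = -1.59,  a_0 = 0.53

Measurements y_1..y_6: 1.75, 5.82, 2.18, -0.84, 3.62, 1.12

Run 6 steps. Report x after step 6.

x_post = 4.7452

step 1: x_pred=-1.4664  r=3.2164  x^+=0.1836  v^+=-0.7771  a^+=0.7266
step 2: x_pred=-0.2258  r=6.0458  x^+=2.8757  v^+=0.4273  a^+=1.0960
step 3: x_pred=4.1776  r=-1.9976  x^+=3.1528  v^+=1.6326  a^+=0.9739
step 4: x_pred=5.8132  r=-6.6532  x^+=2.4001  v^+=2.4355  a^+=0.5674
step 5: x_pred=5.7312  r=-2.1112  x^+=4.6481  v^+=3.0002  a^+=0.4383
step 6: x_pred=8.5640  r=-7.4440  x^+=4.7452  v^+=3.1168  a^+=-0.0166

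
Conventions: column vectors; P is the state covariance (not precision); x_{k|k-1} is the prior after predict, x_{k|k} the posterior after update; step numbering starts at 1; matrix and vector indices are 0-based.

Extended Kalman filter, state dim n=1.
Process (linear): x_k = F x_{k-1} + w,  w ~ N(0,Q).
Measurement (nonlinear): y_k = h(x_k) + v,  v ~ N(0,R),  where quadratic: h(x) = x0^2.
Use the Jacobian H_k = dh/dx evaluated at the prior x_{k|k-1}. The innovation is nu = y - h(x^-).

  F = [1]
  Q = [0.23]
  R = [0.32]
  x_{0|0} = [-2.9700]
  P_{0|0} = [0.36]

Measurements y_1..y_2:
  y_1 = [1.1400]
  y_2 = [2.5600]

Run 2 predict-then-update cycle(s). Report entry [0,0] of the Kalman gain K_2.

step 1: x^-=[-2.9700]  P^-=[0.5900]  H_jac=[-5.9400]  S=[21.1373]  K=[-0.1658]  nu=[-7.6809]  x^+=[-1.6965]  P^+=[0.0089]
step 2: x^-=[-1.6965]  P^-=[0.2389]  H_jac=[-3.3930]  S=[3.0707]  K=[-0.2640]  nu=[-0.3181]  x^+=[-1.6125]  P^+=[0.0249]

K[0,0] = -0.2640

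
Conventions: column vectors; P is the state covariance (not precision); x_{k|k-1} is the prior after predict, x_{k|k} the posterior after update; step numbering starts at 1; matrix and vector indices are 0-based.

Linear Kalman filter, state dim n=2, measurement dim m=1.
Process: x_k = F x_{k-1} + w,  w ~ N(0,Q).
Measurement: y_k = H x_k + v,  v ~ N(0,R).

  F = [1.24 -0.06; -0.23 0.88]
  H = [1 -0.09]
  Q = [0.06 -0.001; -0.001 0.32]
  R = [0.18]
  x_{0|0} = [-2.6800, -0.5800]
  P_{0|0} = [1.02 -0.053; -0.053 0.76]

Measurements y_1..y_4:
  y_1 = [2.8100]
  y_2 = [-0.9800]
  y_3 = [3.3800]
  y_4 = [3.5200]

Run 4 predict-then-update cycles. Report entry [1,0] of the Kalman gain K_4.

K[1,0] = -0.3534

step 1: x^-=[-3.2884, 0.1060]  P^-=[1.6390 -0.3906; -0.3906 0.9840]  S=[1.8973]  K=[0.8824; -0.2526]  nu=[6.1079]  x^+=[2.1012, -1.4366]  P^+=[0.1617 0.0322; 0.0322 0.8629]
step 2: x^-=[2.6917, -1.7475]  P^-=[0.3070 -0.0571; -0.0571 0.9838]  S=[0.5052]  K=[0.6178; -0.2883]  nu=[-3.8290]  x^+=[0.3262, -0.6437]  P^+=[0.1142 0.0329; 0.0329 0.9418]
step 3: x^-=[0.4431, -0.6415]  P^-=[0.2340 -0.0470; -0.0470 1.0421]  S=[0.4309]  K=[0.5529; -0.3266]  nu=[2.8791]  x^+=[2.0350, -1.5818]  P^+=[0.1023 0.0309; 0.0309 0.9961]
step 4: x^-=[2.6183, -1.8601]  P^-=[0.2163 -0.0487; -0.0487 1.0843]  S=[0.4138]  K=[0.5332; -0.3534]  nu=[0.7343]  x^+=[3.0099, -2.1196]  P^+=[0.0986 0.0293; 0.0293 1.0326]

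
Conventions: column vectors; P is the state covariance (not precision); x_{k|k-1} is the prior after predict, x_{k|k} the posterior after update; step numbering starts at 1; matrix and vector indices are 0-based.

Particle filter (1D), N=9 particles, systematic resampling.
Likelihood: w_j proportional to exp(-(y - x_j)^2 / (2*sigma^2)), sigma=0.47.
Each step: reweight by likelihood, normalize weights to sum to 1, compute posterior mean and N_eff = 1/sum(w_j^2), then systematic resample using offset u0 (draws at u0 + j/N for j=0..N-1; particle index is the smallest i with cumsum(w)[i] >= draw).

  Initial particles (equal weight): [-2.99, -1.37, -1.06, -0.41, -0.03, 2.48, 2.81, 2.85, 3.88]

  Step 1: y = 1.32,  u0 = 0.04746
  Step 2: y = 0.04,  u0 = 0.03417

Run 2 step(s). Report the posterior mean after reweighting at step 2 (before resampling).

step 1: w=[0.0000, 0.0000, 0.0000, 0.0149, 0.2114, 0.6222, 0.0860, 0.0654, 0.0000]  mean=1.9586  Neff=2.2535  idx=[4, 4, 5, 5, 5, 5, 5, 5, 7]
step 2: w=[0.5000, 0.5000, 0.0000, 0.0000, 0.0000, 0.0000, 0.0000, 0.0000, 0.0000]  mean=-0.0300  Neff=2.0000  idx=[0, 0, 0, 0, 0, 1, 1, 1, 1]

post_mean = -0.0300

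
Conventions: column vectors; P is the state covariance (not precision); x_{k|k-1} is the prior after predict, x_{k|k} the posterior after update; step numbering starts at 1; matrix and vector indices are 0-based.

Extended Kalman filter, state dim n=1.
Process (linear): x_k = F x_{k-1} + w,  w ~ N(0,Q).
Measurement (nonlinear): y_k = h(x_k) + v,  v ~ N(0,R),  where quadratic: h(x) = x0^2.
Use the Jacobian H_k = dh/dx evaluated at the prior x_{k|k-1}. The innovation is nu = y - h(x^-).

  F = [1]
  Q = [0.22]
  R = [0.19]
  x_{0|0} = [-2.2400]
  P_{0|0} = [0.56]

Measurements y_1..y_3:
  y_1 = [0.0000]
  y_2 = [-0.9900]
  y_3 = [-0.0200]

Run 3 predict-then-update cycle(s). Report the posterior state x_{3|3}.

step 1: x^-=[-2.2400]  P^-=[0.7800]  H_jac=[-4.4800]  S=[15.8449]  K=[-0.2205]  nu=[-5.0176]  x^+=[-1.1334]  P^+=[0.0094]
step 2: x^-=[-1.1334]  P^-=[0.2294]  H_jac=[-2.2669]  S=[1.3686]  K=[-0.3799]  nu=[-2.2747]  x^+=[-0.2693]  P^+=[0.0318]
step 3: x^-=[-0.2693]  P^-=[0.2518]  H_jac=[-0.5386]  S=[0.2631]  K=[-0.5156]  nu=[-0.0925]  x^+=[-0.2216]  P^+=[0.1819]

x_post = [-0.2216]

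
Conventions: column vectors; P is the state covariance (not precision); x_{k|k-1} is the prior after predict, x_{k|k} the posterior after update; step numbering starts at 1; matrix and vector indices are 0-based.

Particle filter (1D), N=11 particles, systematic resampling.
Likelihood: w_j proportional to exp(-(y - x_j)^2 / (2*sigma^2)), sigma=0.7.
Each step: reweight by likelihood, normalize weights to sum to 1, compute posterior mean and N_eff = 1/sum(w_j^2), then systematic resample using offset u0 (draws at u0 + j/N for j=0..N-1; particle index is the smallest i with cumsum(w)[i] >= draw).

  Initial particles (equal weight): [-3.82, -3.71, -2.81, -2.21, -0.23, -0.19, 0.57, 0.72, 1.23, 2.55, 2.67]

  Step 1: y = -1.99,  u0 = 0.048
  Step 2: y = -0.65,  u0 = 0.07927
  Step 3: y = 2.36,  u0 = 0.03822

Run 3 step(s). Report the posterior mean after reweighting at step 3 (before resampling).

step 1: w=[0.0203, 0.0302, 0.3112, 0.5883, 0.0262, 0.0227, 0.0008, 0.0003, 0.0000, 0.0000, 0.0000]  mean=-2.3738  Neff=2.2447  idx=[1, 2, 2, 2, 3, 3, 3, 3, 3, 3, 4]
step 2: w=[0.0001, 0.0063, 0.0063, 0.0063, 0.0613, 0.0613, 0.0613, 0.0613, 0.0613, 0.0613, 0.6133]  mean=-1.0070  Neff=2.5072  idx=[4, 6, 7, 9, 10, 10, 10, 10, 10, 10, 10]
step 3: w=[0.0000, 0.0000, 0.0000, 0.0000, 0.1429, 0.1429, 0.1429, 0.1429, 0.1429, 0.1429, 0.1429]  mean=-0.2300  Neff=7.0000  idx=[4, 4, 5, 6, 6, 7, 8, 8, 9, 9, 10]

post_mean = -0.2300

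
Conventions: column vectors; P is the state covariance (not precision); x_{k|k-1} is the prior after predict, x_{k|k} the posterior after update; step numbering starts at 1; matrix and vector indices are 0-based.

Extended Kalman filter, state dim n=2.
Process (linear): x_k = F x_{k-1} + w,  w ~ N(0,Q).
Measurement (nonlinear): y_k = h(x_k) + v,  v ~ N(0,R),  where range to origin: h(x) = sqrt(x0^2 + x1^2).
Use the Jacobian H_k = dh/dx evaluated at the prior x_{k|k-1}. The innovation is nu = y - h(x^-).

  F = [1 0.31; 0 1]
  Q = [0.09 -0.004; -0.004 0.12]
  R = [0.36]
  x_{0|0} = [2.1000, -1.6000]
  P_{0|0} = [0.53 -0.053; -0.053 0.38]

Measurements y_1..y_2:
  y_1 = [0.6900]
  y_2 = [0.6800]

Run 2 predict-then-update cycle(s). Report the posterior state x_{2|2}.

step 1: x^-=[1.6040, -1.6000]  P^-=[0.6237 0.0608; 0.0608 0.5000]  H_jac=[0.7080 -0.7062]  S=[0.8612]  K=[0.4629; -0.3600]  nu=[-1.5756]  x^+=[0.8747, -1.0327]  P^+=[0.4392 0.2043; 0.2043 0.3884]
step 2: x^-=[0.5546, -1.0327]  P^-=[0.6932 0.3207; 0.3207 0.5084]  H_jac=[0.4731 -0.8810]  S=[0.6424]  K=[0.0707; -0.4610]  nu=[-0.4922]  x^+=[0.5198, -0.8058]  P^+=[0.6900 0.3416; 0.3416 0.3718]

x_post = [0.5198, -0.8058]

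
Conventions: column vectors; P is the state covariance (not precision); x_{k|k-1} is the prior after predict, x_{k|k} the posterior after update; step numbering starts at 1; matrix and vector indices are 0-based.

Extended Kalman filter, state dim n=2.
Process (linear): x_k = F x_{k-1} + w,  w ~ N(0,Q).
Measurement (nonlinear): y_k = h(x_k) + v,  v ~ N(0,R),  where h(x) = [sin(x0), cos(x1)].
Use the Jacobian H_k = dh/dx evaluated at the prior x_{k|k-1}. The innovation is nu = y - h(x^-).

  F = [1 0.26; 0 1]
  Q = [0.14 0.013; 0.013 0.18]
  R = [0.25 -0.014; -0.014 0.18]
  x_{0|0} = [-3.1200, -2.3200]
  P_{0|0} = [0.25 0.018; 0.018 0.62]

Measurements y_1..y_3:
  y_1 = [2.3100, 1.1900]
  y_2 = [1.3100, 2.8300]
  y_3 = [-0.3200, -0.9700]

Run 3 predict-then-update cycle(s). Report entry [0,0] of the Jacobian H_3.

step 1: x^-=[-3.7232, -2.3200]  P^-=[0.4413 0.1922; 0.1922 0.8000]  H_jac=[-0.8356 0.0000; 0.0000 0.7322]  S=[0.5581 -0.1316; -0.1316 0.6089]  K=[-0.6387 0.0931; -0.0642 0.9481]  nu=[1.7606, 1.8711]  x^+=[-4.6736, -0.6591]  P^+=[0.1927 0.0351; 0.0351 0.2343]
step 2: x^-=[-4.8450, -0.6591]  P^-=[0.3667 0.1090; 0.1090 0.4143]  H_jac=[0.1322 0.0000; 0.0000 0.6124]  S=[0.2564 -0.0052; -0.0052 0.3354]  K=[0.1931 0.2020; 0.0715 0.7576]  nu=[0.3188, 2.0394]  x^+=[-4.3713, 0.9088]  P^+=[0.3439 0.0550; 0.0550 0.2211]
step 3: x^-=[-4.1350, 0.9088]  P^-=[0.5274 0.1254; 0.1254 0.4011]  H_jac=[-0.5458 0.0000; 0.0000 -0.7888]  S=[0.4071 0.0400; 0.0400 0.4295]  K=[-0.6908 -0.1660; -0.0967 -0.7275]  nu=[-1.1579, -1.5847]  x^+=[-3.0721, 2.1736]  P^+=[0.3121 0.0256; 0.0256 0.1643]

H_jac[0,0] = -0.5458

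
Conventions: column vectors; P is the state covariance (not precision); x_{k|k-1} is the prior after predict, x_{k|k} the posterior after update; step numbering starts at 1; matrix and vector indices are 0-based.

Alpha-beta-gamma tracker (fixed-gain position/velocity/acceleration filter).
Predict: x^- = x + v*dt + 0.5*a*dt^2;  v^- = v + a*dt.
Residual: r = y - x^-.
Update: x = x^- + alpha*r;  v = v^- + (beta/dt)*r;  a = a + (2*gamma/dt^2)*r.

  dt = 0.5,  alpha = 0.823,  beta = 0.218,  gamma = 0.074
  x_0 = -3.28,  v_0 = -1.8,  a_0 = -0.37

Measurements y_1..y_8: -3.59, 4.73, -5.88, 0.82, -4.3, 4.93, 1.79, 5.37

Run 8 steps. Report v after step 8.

v_post = 4.4968

step 1: x_pred=-4.2262  r=0.6362  x^+=-3.7026  v^+=-1.7076  a^+=0.0067
step 2: x_pred=-4.5556  r=9.2856  x^+=3.0865  v^+=2.3442  a^+=5.5037
step 3: x_pred=4.9465  r=-10.8265  x^+=-3.9637  v^+=0.3757  a^+=-0.9056
step 4: x_pred=-3.8890  r=4.7090  x^+=-0.0135  v^+=1.9761  a^+=1.8822
step 5: x_pred=1.2098  r=-5.5098  x^+=-3.3248  v^+=0.5149  a^+=-1.3797
step 6: x_pred=-3.2398  r=8.1698  x^+=3.4839  v^+=3.3871  a^+=3.4569
step 7: x_pred=5.6096  r=-3.8196  x^+=2.4661  v^+=3.4502  a^+=1.1957
step 8: x_pred=4.3406  r=1.0294  x^+=5.1878  v^+=4.4968  a^+=1.8051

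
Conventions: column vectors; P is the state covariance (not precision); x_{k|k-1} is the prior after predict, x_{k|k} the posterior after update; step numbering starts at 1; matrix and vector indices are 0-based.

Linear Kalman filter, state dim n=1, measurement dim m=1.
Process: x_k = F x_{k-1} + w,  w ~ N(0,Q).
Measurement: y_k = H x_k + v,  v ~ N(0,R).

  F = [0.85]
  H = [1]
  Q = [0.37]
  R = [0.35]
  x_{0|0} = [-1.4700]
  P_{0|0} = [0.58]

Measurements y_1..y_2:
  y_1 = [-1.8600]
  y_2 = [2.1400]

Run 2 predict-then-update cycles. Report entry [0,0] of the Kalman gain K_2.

step 1: x^-=[-1.2495]  P^-=[0.7890]  S=[1.1390]  K=[0.6927]  nu=[-0.6105]  x^+=[-1.6724]  P^+=[0.2425]
step 2: x^-=[-1.4215]  P^-=[0.5452]  S=[0.8952]  K=[0.6090]  nu=[3.5615]  x^+=[0.7475]  P^+=[0.2132]

K[0,0] = 0.6090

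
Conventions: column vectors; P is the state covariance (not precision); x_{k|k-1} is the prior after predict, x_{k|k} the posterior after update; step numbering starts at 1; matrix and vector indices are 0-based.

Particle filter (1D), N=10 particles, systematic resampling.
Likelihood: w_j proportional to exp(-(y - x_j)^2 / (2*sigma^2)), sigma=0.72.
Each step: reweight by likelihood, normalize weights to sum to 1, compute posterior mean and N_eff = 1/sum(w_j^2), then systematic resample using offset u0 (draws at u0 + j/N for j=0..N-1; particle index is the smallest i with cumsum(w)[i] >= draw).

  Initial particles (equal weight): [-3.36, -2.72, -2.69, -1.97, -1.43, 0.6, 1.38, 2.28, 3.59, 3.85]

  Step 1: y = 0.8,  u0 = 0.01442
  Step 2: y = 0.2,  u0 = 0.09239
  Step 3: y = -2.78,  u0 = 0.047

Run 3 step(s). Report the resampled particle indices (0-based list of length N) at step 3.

step 1: w=[0.0000, 0.0000, 0.0000, 0.0003, 0.0045, 0.5300, 0.3982, 0.0666, 0.0003, 0.0001]  mean=1.0135  Neff=2.2530  idx=[5, 5, 5, 5, 5, 5, 6, 6, 6, 6]
step 2: w=[0.1385, 0.1385, 0.1385, 0.1385, 0.1385, 0.1385, 0.0422, 0.0422, 0.0422, 0.0422]  mean=0.7317  Neff=8.1785  idx=[0, 1, 2, 2, 3, 4, 4, 5, 7, 9]
step 3: w=[0.1249, 0.1249, 0.1249, 0.1249, 0.1249, 0.1249, 0.1249, 0.1249, 0.0004, 0.0004]  mean=0.6007  Neff=8.0137  idx=[0, 1, 1, 2, 3, 4, 5, 5, 6, 7]

resampled_idx = [0, 1, 1, 2, 3, 4, 5, 5, 6, 7]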